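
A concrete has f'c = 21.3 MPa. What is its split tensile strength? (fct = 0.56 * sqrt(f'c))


fct = 0.56 * sqrt(21.3)
= 0.56 * 4.615
= 2.585 MPa

2.585


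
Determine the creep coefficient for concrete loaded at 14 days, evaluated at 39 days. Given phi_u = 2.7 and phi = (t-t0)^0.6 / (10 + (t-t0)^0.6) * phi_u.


dt = 39 - 14 = 25
phi = 25^0.6 / (10 + 25^0.6) * 2.7
= 1.102

1.102


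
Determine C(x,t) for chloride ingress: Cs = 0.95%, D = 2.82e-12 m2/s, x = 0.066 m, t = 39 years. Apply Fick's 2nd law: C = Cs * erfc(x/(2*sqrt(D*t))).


t_seconds = 39 * 365.25 * 24 * 3600 = 1230746400.0 s
arg = 0.066 / (2 * sqrt(2.82e-12 * 1230746400.0))
= 0.5602
erfc(0.5602) = 0.4283
C = 0.95 * 0.4283 = 0.4068%

0.4068


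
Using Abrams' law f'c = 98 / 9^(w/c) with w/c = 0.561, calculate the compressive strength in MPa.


f'c = 98 / 9^0.561
= 98 / 3.43
= 28.57 MPa

28.57


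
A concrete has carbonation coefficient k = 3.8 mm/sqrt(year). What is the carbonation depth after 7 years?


depth = k * sqrt(t)
= 3.8 * sqrt(7)
= 10.05 mm

10.05


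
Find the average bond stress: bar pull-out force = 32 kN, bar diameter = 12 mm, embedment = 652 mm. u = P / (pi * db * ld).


u = P / (pi * db * ld)
= 32 * 1000 / (pi * 12 * 652)
= 1.302 MPa

1.302


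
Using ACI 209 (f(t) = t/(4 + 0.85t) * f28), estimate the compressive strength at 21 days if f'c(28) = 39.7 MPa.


f(21) = 21 / (4 + 0.85 * 21) * 39.7
= 21 / 21.85 * 39.7
= 38.16 MPa

38.16


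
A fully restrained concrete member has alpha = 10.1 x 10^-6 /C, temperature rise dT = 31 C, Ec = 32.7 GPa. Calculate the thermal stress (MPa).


sigma = alpha * dT * Ec
= 10.1e-6 * 31 * 32.7 * 1000
= 10.238 MPa

10.238


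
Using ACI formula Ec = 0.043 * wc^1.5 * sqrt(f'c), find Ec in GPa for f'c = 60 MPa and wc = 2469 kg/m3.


Ec = 0.043 * 2469^1.5 * sqrt(60) / 1000
= 40.86 GPa

40.86


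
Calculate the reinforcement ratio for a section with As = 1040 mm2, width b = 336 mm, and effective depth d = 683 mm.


rho = As / (b * d)
= 1040 / (336 * 683)
= 0.0045

0.0045


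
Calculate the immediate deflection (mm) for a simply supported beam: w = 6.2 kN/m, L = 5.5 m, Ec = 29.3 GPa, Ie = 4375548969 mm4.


Convert: L = 5.5 m = 5500 mm, Ec = 29.3 GPa = 29300 MPa
delta = 5 * 6.2 * 5500^4 / (384 * 29300 * 4375548969)
= 0.58 mm

0.58


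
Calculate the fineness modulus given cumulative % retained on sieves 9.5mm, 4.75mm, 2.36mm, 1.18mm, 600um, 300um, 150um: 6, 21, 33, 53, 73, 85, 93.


FM = sum(cumulative % retained) / 100
= 364 / 100
= 3.64

3.64


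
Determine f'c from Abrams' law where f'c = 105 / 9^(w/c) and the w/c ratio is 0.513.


f'c = 105 / 9^0.513
= 105 / 3.087
= 34.01 MPa

34.01


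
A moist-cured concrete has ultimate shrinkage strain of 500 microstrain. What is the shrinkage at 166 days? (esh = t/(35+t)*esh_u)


esh(166) = 166 / (35 + 166) * 500
= 166 / 201 * 500
= 412.9 microstrain

412.9


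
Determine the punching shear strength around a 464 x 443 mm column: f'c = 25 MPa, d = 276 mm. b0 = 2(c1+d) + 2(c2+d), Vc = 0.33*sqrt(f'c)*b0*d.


b0 = 2*(464 + 276) + 2*(443 + 276) = 2918 mm
Vc = 0.33 * sqrt(25) * 2918 * 276 / 1000
= 1328.86 kN

1328.86


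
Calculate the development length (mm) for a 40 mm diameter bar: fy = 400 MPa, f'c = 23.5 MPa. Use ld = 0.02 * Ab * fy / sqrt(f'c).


Ab = pi * 40^2 / 4 = 1256.637 mm2
ld = 0.02 * 1256.637 * 400 / sqrt(23.5)
= 2073.8 mm

2073.8


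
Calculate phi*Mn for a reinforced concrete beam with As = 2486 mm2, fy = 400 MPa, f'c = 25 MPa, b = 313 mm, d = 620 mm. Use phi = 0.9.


a = As * fy / (0.85 * f'c * b)
= 2486 * 400 / (0.85 * 25 * 313)
= 149.5057 mm
Mn = As * fy * (d - a/2) / 10^6
= 542.1938 kN-m
phi*Mn = 0.9 * 542.1938 = 487.97 kN-m

487.97


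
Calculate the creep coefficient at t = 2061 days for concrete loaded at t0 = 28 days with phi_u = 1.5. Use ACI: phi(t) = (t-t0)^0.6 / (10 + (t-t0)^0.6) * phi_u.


dt = 2061 - 28 = 2033
phi = 2033^0.6 / (10 + 2033^0.6) * 1.5
= 1.359

1.359


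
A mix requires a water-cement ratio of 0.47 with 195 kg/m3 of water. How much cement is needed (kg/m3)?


Cement = water / (w/c)
= 195 / 0.47
= 414.9 kg/m3

414.9


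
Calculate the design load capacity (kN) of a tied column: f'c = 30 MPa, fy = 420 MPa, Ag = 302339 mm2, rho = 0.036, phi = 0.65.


Ast = rho * Ag = 0.036 * 302339 = 10884.204 mm2
phi*Pn = 0.65 * 0.80 * (0.85 * 30 * (302339 - 10884.204) + 420 * 10884.204) / 1000
= 6241.8 kN

6241.8


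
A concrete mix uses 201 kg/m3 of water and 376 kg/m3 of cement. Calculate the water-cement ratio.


w/c = water / cement
w/c = 201 / 376 = 0.535

0.535


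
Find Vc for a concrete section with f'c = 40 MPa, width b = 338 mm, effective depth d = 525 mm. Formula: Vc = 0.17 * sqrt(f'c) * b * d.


Vc = 0.17 * sqrt(40) * 338 * 525 / 1000
= 190.79 kN

190.79


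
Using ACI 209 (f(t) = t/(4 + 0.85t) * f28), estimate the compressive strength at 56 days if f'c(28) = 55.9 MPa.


f(56) = 56 / (4 + 0.85 * 56) * 55.9
= 56 / 51.6 * 55.9
= 60.67 MPa

60.67


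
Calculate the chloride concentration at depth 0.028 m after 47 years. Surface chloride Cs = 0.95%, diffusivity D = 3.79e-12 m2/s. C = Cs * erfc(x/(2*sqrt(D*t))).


t_seconds = 47 * 365.25 * 24 * 3600 = 1483207200.0 s
arg = 0.028 / (2 * sqrt(3.79e-12 * 1483207200.0))
= 0.1867
erfc(0.1867) = 0.7917
C = 0.95 * 0.7917 = 0.7521%

0.7521


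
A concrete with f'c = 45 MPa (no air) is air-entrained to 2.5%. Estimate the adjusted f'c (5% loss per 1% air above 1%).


Strength loss = (2.5 - 1) * 5 = 7.5%
f'c = 45 * (1 - 7.5/100)
= 41.62 MPa

41.62


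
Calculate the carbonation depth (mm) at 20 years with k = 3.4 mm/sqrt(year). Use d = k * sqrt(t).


depth = k * sqrt(t)
= 3.4 * sqrt(20)
= 15.21 mm

15.21


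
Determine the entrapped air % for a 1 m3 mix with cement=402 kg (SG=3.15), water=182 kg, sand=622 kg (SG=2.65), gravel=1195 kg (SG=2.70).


Vol cement = 402 / (3.15 * 1000) = 0.127619 m3
Vol water = 182 / 1000 = 0.182 m3
Vol sand = 622 / (2.65 * 1000) = 0.234717 m3
Vol gravel = 1195 / (2.70 * 1000) = 0.442593 m3
Total solid + water volume = 0.986929 m3
Air = (1 - 0.986929) * 100 = 1.31%

1.31


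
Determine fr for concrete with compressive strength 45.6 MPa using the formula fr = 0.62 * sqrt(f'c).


fr = 0.62 * sqrt(45.6)
= 4.187 MPa

4.187


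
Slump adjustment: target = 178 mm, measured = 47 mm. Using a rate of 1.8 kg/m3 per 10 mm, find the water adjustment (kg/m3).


Difference = 178 - 47 = 131 mm
Water adjustment = 131 * 1.8 / 10 = 23.6 kg/m3

23.6


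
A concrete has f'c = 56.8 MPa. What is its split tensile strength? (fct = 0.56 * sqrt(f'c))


fct = 0.56 * sqrt(56.8)
= 0.56 * 7.537
= 4.22 MPa

4.22


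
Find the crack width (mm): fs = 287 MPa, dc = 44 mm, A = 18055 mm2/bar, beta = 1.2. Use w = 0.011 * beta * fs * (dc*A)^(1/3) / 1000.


w = 0.011 * beta * fs * (dc * A)^(1/3) / 1000
= 0.011 * 1.2 * 287 * (44 * 18055)^(1/3) / 1000
= 0.351 mm

0.351


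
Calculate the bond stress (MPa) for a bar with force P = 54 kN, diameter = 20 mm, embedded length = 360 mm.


u = P / (pi * db * ld)
= 54 * 1000 / (pi * 20 * 360)
= 2.387 MPa

2.387


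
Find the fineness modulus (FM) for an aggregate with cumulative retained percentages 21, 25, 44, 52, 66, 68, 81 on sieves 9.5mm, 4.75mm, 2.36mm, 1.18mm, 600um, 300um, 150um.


FM = sum(cumulative % retained) / 100
= 357 / 100
= 3.57

3.57


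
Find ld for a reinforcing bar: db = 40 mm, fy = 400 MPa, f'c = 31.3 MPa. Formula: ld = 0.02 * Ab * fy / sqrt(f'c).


Ab = pi * 40^2 / 4 = 1256.637 mm2
ld = 0.02 * 1256.637 * 400 / sqrt(31.3)
= 1796.9 mm

1796.9


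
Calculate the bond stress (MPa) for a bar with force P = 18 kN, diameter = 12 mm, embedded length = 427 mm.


u = P / (pi * db * ld)
= 18 * 1000 / (pi * 12 * 427)
= 1.118 MPa

1.118


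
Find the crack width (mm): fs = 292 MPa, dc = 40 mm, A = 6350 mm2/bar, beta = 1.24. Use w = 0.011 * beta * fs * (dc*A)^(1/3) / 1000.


w = 0.011 * beta * fs * (dc * A)^(1/3) / 1000
= 0.011 * 1.24 * 292 * (40 * 6350)^(1/3) / 1000
= 0.252 mm

0.252


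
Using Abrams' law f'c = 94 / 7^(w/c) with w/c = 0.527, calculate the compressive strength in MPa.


f'c = 94 / 7^0.527
= 94 / 2.788
= 33.71 MPa

33.71


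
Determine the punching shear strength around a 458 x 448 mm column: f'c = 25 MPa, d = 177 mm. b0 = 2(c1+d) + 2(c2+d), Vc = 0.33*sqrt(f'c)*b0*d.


b0 = 2*(458 + 177) + 2*(448 + 177) = 2520 mm
Vc = 0.33 * sqrt(25) * 2520 * 177 / 1000
= 735.97 kN

735.97


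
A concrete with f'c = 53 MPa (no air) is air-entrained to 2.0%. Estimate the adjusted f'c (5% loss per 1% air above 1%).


Strength loss = (2.0 - 1) * 5 = 5.0%
f'c = 53 * (1 - 5.0/100)
= 50.35 MPa

50.35


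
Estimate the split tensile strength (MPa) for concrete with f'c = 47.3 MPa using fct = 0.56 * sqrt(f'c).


fct = 0.56 * sqrt(47.3)
= 0.56 * 6.877
= 3.851 MPa

3.851


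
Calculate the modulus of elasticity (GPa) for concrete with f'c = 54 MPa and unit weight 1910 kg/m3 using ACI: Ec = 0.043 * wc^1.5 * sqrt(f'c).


Ec = 0.043 * 1910^1.5 * sqrt(54) / 1000
= 26.38 GPa

26.38


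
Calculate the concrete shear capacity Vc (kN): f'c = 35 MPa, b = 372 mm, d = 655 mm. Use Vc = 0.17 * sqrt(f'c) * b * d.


Vc = 0.17 * sqrt(35) * 372 * 655 / 1000
= 245.06 kN

245.06


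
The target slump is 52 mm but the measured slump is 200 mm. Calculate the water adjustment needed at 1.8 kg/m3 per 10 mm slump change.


Difference = 52 - 200 = -148 mm
Water adjustment = -148 * 1.8 / 10 = -26.6 kg/m3

-26.6


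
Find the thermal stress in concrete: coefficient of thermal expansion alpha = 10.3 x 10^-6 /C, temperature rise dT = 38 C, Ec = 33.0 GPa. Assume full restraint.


sigma = alpha * dT * Ec
= 10.3e-6 * 38 * 33.0 * 1000
= 12.916 MPa

12.916


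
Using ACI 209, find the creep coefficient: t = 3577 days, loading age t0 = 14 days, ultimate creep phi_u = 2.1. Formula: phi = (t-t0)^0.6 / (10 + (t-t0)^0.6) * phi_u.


dt = 3577 - 14 = 3563
phi = 3563^0.6 / (10 + 3563^0.6) * 2.1
= 1.955

1.955


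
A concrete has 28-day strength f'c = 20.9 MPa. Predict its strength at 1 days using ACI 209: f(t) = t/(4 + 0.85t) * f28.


f(1) = 1 / (4 + 0.85 * 1) * 20.9
= 1 / 4.85 * 20.9
= 4.31 MPa

4.31


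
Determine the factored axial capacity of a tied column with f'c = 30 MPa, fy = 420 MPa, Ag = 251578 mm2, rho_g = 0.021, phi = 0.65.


Ast = rho * Ag = 0.021 * 251578 = 5283.138 mm2
phi*Pn = 0.65 * 0.80 * (0.85 * 30 * (251578 - 5283.138) + 420 * 5283.138) / 1000
= 4419.71 kN

4419.71


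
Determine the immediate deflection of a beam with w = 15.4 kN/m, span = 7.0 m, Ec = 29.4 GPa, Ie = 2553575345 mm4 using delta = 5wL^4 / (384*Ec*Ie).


Convert: L = 7.0 m = 7000 mm, Ec = 29.4 GPa = 29400 MPa
delta = 5 * 15.4 * 7000^4 / (384 * 29400 * 2553575345)
= 6.41 mm

6.41


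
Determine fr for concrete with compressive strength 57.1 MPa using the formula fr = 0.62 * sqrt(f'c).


fr = 0.62 * sqrt(57.1)
= 4.685 MPa

4.685


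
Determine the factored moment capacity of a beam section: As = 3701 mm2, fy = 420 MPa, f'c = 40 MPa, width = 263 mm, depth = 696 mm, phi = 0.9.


a = As * fy / (0.85 * f'c * b)
= 3701 * 420 / (0.85 * 40 * 263)
= 173.8336 mm
Mn = As * fy * (d - a/2) / 10^6
= 946.7711 kN-m
phi*Mn = 0.9 * 946.7711 = 852.09 kN-m

852.09


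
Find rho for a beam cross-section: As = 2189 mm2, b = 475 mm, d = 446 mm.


rho = As / (b * d)
= 2189 / (475 * 446)
= 0.0103

0.0103


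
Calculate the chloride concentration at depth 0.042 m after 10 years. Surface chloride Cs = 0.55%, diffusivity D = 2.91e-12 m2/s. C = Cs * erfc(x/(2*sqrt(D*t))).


t_seconds = 10 * 365.25 * 24 * 3600 = 315576000.0 s
arg = 0.042 / (2 * sqrt(2.91e-12 * 315576000.0))
= 0.693
erfc(0.693) = 0.3271
C = 0.55 * 0.3271 = 0.1799%

0.1799


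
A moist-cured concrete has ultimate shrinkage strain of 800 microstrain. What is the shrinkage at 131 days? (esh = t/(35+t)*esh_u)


esh(131) = 131 / (35 + 131) * 800
= 131 / 166 * 800
= 631.3 microstrain

631.3


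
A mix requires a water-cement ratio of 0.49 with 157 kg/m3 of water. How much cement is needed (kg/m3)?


Cement = water / (w/c)
= 157 / 0.49
= 320.4 kg/m3

320.4


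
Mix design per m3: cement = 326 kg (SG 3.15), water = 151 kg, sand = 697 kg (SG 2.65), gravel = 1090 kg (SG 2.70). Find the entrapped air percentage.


Vol cement = 326 / (3.15 * 1000) = 0.103492 m3
Vol water = 151 / 1000 = 0.151 m3
Vol sand = 697 / (2.65 * 1000) = 0.263019 m3
Vol gravel = 1090 / (2.70 * 1000) = 0.403704 m3
Total solid + water volume = 0.921215 m3
Air = (1 - 0.921215) * 100 = 7.88%

7.88


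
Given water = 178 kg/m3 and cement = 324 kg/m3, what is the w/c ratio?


w/c = water / cement
w/c = 178 / 324 = 0.549

0.549


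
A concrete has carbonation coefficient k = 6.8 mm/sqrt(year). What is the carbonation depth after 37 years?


depth = k * sqrt(t)
= 6.8 * sqrt(37)
= 41.36 mm

41.36


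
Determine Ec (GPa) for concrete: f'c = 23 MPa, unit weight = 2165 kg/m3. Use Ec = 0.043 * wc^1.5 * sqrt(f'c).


Ec = 0.043 * 2165^1.5 * sqrt(23) / 1000
= 20.77 GPa

20.77


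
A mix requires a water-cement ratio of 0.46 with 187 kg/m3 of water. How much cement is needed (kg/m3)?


Cement = water / (w/c)
= 187 / 0.46
= 406.5 kg/m3

406.5


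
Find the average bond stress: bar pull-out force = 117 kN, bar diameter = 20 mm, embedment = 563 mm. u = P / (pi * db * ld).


u = P / (pi * db * ld)
= 117 * 1000 / (pi * 20 * 563)
= 3.307 MPa

3.307


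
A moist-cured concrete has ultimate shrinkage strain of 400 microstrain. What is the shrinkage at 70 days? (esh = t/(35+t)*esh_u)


esh(70) = 70 / (35 + 70) * 400
= 70 / 105 * 400
= 266.7 microstrain

266.7


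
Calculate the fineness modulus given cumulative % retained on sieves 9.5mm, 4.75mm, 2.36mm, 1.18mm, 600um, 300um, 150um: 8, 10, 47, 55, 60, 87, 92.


FM = sum(cumulative % retained) / 100
= 359 / 100
= 3.59

3.59


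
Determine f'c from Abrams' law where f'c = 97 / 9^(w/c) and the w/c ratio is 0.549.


f'c = 97 / 9^0.549
= 97 / 3.341
= 29.03 MPa

29.03


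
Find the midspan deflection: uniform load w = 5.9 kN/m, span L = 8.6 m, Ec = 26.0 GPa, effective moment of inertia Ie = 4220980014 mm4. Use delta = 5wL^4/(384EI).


Convert: L = 8.6 m = 8600 mm, Ec = 26.0 GPa = 26000 MPa
delta = 5 * 5.9 * 8600^4 / (384 * 26000 * 4220980014)
= 3.83 mm

3.83


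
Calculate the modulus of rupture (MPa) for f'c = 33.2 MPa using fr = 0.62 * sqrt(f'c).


fr = 0.62 * sqrt(33.2)
= 3.572 MPa

3.572


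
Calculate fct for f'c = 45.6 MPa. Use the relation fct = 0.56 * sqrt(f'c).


fct = 0.56 * sqrt(45.6)
= 0.56 * 6.753
= 3.782 MPa

3.782


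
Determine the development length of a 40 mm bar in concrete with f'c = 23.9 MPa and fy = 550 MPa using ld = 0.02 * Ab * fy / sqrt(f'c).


Ab = pi * 40^2 / 4 = 1256.637 mm2
ld = 0.02 * 1256.637 * 550 / sqrt(23.9)
= 2827.5 mm

2827.5


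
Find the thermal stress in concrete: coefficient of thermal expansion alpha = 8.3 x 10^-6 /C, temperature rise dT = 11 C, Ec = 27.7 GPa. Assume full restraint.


sigma = alpha * dT * Ec
= 8.3e-6 * 11 * 27.7 * 1000
= 2.529 MPa

2.529


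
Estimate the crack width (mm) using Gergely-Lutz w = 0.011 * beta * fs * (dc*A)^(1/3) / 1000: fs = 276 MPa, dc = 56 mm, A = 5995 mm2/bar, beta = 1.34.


w = 0.011 * beta * fs * (dc * A)^(1/3) / 1000
= 0.011 * 1.34 * 276 * (56 * 5995)^(1/3) / 1000
= 0.283 mm

0.283


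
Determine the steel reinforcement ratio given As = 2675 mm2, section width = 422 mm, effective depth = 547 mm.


rho = As / (b * d)
= 2675 / (422 * 547)
= 0.0116

0.0116


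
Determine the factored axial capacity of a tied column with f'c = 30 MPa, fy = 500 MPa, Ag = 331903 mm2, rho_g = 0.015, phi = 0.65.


Ast = rho * Ag = 0.015 * 331903 = 4978.545 mm2
phi*Pn = 0.65 * 0.80 * (0.85 * 30 * (331903 - 4978.545) + 500 * 4978.545) / 1000
= 5629.44 kN

5629.44


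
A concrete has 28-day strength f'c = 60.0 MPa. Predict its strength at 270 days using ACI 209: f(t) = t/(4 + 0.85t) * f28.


f(270) = 270 / (4 + 0.85 * 270) * 60.0
= 270 / 233.5 * 60.0
= 69.38 MPa

69.38


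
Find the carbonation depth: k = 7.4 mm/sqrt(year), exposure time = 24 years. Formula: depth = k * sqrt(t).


depth = k * sqrt(t)
= 7.4 * sqrt(24)
= 36.25 mm

36.25


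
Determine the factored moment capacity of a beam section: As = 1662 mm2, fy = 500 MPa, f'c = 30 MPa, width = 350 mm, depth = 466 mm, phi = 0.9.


a = As * fy / (0.85 * f'c * b)
= 1662 * 500 / (0.85 * 30 * 350)
= 93.1092 mm
Mn = As * fy * (d - a/2) / 10^6
= 348.5591 kN-m
phi*Mn = 0.9 * 348.5591 = 313.7 kN-m

313.7


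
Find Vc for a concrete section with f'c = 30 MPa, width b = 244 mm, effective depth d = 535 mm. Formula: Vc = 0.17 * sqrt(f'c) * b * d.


Vc = 0.17 * sqrt(30) * 244 * 535 / 1000
= 121.55 kN

121.55


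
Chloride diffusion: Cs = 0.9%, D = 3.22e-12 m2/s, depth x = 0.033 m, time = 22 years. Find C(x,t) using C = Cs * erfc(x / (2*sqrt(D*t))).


t_seconds = 22 * 365.25 * 24 * 3600 = 694267200.0 s
arg = 0.033 / (2 * sqrt(3.22e-12 * 694267200.0))
= 0.349
erfc(0.349) = 0.6216
C = 0.9 * 0.6216 = 0.5595%

0.5595


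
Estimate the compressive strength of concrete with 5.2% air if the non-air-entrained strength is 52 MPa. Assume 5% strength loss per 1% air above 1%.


Strength loss = (5.2 - 1) * 5 = 21.0%
f'c = 52 * (1 - 21.0/100)
= 41.08 MPa

41.08


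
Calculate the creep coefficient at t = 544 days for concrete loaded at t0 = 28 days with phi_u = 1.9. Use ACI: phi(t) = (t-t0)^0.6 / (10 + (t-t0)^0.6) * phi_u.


dt = 544 - 28 = 516
phi = 516^0.6 / (10 + 516^0.6) * 1.9
= 1.538

1.538


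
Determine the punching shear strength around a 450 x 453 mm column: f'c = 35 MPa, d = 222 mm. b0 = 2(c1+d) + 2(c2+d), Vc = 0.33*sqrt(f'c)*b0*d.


b0 = 2*(450 + 222) + 2*(453 + 222) = 2694 mm
Vc = 0.33 * sqrt(35) * 2694 * 222 / 1000
= 1167.61 kN

1167.61


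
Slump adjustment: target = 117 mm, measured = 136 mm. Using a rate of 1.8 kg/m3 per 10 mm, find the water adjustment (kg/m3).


Difference = 117 - 136 = -19 mm
Water adjustment = -19 * 1.8 / 10 = -3.4 kg/m3

-3.4


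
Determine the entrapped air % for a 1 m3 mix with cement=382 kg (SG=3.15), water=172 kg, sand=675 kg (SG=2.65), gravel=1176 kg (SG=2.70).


Vol cement = 382 / (3.15 * 1000) = 0.12127 m3
Vol water = 172 / 1000 = 0.172 m3
Vol sand = 675 / (2.65 * 1000) = 0.254717 m3
Vol gravel = 1176 / (2.70 * 1000) = 0.435556 m3
Total solid + water volume = 0.983542 m3
Air = (1 - 0.983542) * 100 = 1.65%

1.65


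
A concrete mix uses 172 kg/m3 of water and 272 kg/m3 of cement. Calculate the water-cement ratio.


w/c = water / cement
w/c = 172 / 272 = 0.632

0.632


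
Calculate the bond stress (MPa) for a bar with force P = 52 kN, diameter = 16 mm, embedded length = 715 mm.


u = P / (pi * db * ld)
= 52 * 1000 / (pi * 16 * 715)
= 1.447 MPa

1.447


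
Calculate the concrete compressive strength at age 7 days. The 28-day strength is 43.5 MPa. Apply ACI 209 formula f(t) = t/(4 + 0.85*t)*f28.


f(7) = 7 / (4 + 0.85 * 7) * 43.5
= 7 / 9.95 * 43.5
= 30.6 MPa

30.6


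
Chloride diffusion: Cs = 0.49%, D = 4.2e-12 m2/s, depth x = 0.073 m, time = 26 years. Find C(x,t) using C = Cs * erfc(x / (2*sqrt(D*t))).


t_seconds = 26 * 365.25 * 24 * 3600 = 820497600.0 s
arg = 0.073 / (2 * sqrt(4.2e-12 * 820497600.0))
= 0.6218
erfc(0.6218) = 0.3792
C = 0.49 * 0.3792 = 0.1858%

0.1858


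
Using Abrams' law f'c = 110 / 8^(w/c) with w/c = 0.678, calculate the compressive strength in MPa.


f'c = 110 / 8^0.678
= 110 / 4.095
= 26.86 MPa

26.86


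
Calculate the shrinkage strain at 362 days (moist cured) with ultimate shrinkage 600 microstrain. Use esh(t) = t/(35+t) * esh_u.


esh(362) = 362 / (35 + 362) * 600
= 362 / 397 * 600
= 547.1 microstrain

547.1


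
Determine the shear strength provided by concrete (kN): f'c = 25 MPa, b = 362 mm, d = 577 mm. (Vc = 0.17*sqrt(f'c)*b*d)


Vc = 0.17 * sqrt(25) * 362 * 577 / 1000
= 177.54 kN

177.54


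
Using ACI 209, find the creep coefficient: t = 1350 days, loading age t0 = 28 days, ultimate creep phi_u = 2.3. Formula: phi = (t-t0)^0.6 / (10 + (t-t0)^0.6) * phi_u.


dt = 1350 - 28 = 1322
phi = 1322^0.6 / (10 + 1322^0.6) * 2.3
= 2.028

2.028


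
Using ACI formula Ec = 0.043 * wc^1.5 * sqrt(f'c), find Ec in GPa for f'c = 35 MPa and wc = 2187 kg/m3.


Ec = 0.043 * 2187^1.5 * sqrt(35) / 1000
= 26.02 GPa

26.02


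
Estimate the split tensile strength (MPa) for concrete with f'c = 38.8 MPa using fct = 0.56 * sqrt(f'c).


fct = 0.56 * sqrt(38.8)
= 0.56 * 6.229
= 3.488 MPa

3.488


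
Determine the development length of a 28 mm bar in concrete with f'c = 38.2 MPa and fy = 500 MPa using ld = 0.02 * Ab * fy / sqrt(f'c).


Ab = pi * 28^2 / 4 = 615.752 mm2
ld = 0.02 * 615.752 * 500 / sqrt(38.2)
= 996.3 mm

996.3


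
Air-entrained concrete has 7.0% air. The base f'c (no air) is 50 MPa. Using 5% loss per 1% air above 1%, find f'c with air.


Strength loss = (7.0 - 1) * 5 = 30.0%
f'c = 50 * (1 - 30.0/100)
= 35.0 MPa

35.0


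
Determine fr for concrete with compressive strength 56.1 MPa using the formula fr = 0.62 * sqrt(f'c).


fr = 0.62 * sqrt(56.1)
= 4.644 MPa

4.644


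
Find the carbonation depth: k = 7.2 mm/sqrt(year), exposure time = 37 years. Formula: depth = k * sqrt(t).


depth = k * sqrt(t)
= 7.2 * sqrt(37)
= 43.8 mm

43.8


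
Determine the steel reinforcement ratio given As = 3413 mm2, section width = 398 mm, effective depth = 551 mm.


rho = As / (b * d)
= 3413 / (398 * 551)
= 0.0156

0.0156


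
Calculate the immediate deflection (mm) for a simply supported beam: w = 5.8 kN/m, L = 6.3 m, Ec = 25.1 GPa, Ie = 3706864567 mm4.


Convert: L = 6.3 m = 6300 mm, Ec = 25.1 GPa = 25100 MPa
delta = 5 * 5.8 * 6300^4 / (384 * 25100 * 3706864567)
= 1.28 mm

1.28


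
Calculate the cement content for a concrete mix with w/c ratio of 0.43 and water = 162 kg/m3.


Cement = water / (w/c)
= 162 / 0.43
= 376.7 kg/m3

376.7


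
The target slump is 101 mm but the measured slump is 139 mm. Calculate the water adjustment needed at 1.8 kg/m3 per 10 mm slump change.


Difference = 101 - 139 = -38 mm
Water adjustment = -38 * 1.8 / 10 = -6.8 kg/m3

-6.8


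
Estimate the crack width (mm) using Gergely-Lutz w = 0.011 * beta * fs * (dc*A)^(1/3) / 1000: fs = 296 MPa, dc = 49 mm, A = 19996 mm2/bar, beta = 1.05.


w = 0.011 * beta * fs * (dc * A)^(1/3) / 1000
= 0.011 * 1.05 * 296 * (49 * 19996)^(1/3) / 1000
= 0.34 mm

0.34


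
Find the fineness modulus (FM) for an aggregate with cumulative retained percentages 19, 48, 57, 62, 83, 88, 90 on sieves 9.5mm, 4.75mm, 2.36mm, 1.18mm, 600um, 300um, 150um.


FM = sum(cumulative % retained) / 100
= 447 / 100
= 4.47

4.47


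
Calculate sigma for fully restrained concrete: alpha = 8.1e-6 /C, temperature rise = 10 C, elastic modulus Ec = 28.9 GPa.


sigma = alpha * dT * Ec
= 8.1e-6 * 10 * 28.9 * 1000
= 2.341 MPa

2.341


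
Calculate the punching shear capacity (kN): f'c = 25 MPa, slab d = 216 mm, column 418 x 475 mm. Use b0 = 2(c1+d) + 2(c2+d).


b0 = 2*(418 + 216) + 2*(475 + 216) = 2650 mm
Vc = 0.33 * sqrt(25) * 2650 * 216 / 1000
= 944.46 kN

944.46


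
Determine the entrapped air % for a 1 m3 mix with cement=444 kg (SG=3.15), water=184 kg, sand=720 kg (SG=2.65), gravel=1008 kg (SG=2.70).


Vol cement = 444 / (3.15 * 1000) = 0.140952 m3
Vol water = 184 / 1000 = 0.184 m3
Vol sand = 720 / (2.65 * 1000) = 0.271698 m3
Vol gravel = 1008 / (2.70 * 1000) = 0.373333 m3
Total solid + water volume = 0.969984 m3
Air = (1 - 0.969984) * 100 = 3.0%

3.0


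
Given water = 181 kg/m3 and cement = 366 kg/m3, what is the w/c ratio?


w/c = water / cement
w/c = 181 / 366 = 0.495

0.495


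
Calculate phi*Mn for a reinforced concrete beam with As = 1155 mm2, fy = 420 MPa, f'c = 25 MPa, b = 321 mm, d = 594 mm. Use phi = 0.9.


a = As * fy / (0.85 * f'c * b)
= 1155 * 420 / (0.85 * 25 * 321)
= 71.116 mm
Mn = As * fy * (d - a/2) / 10^6
= 270.9002 kN-m
phi*Mn = 0.9 * 270.9002 = 243.81 kN-m

243.81


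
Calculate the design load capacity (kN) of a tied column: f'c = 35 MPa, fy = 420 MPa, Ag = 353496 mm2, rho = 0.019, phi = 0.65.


Ast = rho * Ag = 0.019 * 353496 = 6716.424 mm2
phi*Pn = 0.65 * 0.80 * (0.85 * 35 * (353496 - 6716.424) + 420 * 6716.424) / 1000
= 6831.55 kN

6831.55


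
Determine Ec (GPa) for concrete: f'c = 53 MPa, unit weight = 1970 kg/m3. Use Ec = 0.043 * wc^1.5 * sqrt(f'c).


Ec = 0.043 * 1970^1.5 * sqrt(53) / 1000
= 27.37 GPa

27.37


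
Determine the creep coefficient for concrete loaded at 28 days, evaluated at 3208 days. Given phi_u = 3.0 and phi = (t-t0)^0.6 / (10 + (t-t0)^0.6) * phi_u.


dt = 3208 - 28 = 3180
phi = 3180^0.6 / (10 + 3180^0.6) * 3.0
= 2.78

2.78


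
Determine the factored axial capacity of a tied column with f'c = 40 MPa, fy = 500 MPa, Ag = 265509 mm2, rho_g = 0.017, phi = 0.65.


Ast = rho * Ag = 0.017 * 265509 = 4513.653 mm2
phi*Pn = 0.65 * 0.80 * (0.85 * 40 * (265509 - 4513.653) + 500 * 4513.653) / 1000
= 5787.95 kN

5787.95


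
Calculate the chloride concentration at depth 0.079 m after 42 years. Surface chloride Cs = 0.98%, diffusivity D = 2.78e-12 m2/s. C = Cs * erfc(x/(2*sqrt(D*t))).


t_seconds = 42 * 365.25 * 24 * 3600 = 1325419200.0 s
arg = 0.079 / (2 * sqrt(2.78e-12 * 1325419200.0))
= 0.6507
erfc(0.6507) = 0.3574
C = 0.98 * 0.3574 = 0.3503%

0.3503


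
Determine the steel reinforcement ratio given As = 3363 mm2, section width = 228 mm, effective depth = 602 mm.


rho = As / (b * d)
= 3363 / (228 * 602)
= 0.0245

0.0245


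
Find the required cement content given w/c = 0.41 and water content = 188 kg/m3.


Cement = water / (w/c)
= 188 / 0.41
= 458.5 kg/m3

458.5


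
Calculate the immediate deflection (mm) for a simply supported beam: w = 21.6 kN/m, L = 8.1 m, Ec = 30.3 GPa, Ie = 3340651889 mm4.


Convert: L = 8.1 m = 8100 mm, Ec = 30.3 GPa = 30300 MPa
delta = 5 * 21.6 * 8100^4 / (384 * 30300 * 3340651889)
= 11.96 mm

11.96


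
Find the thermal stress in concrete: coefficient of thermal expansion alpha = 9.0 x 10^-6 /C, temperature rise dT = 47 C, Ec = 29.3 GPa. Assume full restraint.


sigma = alpha * dT * Ec
= 9.0e-6 * 47 * 29.3 * 1000
= 12.394 MPa

12.394


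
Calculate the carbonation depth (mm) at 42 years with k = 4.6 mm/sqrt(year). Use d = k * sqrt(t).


depth = k * sqrt(t)
= 4.6 * sqrt(42)
= 29.81 mm

29.81


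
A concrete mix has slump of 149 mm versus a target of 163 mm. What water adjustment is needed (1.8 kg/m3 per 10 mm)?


Difference = 163 - 149 = 14 mm
Water adjustment = 14 * 1.8 / 10 = 2.5 kg/m3

2.5


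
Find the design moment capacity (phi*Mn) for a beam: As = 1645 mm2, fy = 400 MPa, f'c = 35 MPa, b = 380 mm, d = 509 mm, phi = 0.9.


a = As * fy / (0.85 * f'c * b)
= 1645 * 400 / (0.85 * 35 * 380)
= 58.2043 mm
Mn = As * fy * (d - a/2) / 10^6
= 315.7728 kN-m
phi*Mn = 0.9 * 315.7728 = 284.2 kN-m

284.2


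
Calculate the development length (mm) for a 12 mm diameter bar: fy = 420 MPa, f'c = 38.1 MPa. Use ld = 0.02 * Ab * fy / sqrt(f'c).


Ab = pi * 12^2 / 4 = 113.097 mm2
ld = 0.02 * 113.097 * 420 / sqrt(38.1)
= 153.9 mm

153.9


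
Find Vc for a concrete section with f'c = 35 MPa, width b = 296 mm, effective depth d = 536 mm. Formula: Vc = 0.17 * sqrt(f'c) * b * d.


Vc = 0.17 * sqrt(35) * 296 * 536 / 1000
= 159.57 kN

159.57


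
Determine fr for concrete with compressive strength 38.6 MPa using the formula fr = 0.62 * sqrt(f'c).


fr = 0.62 * sqrt(38.6)
= 3.852 MPa

3.852


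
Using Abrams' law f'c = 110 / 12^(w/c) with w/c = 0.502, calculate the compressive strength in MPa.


f'c = 110 / 12^0.502
= 110 / 3.481
= 31.6 MPa

31.6


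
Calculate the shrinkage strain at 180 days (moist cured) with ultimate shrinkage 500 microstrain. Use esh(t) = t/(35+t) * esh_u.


esh(180) = 180 / (35 + 180) * 500
= 180 / 215 * 500
= 418.6 microstrain

418.6


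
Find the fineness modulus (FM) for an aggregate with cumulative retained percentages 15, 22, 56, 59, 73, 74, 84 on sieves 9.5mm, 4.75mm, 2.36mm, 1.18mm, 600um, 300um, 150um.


FM = sum(cumulative % retained) / 100
= 383 / 100
= 3.83

3.83


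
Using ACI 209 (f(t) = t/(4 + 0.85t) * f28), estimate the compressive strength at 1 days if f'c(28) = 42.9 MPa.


f(1) = 1 / (4 + 0.85 * 1) * 42.9
= 1 / 4.85 * 42.9
= 8.85 MPa

8.85


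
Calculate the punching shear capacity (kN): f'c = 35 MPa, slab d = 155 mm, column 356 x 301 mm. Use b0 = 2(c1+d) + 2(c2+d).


b0 = 2*(356 + 155) + 2*(301 + 155) = 1934 mm
Vc = 0.33 * sqrt(35) * 1934 * 155 / 1000
= 585.24 kN

585.24


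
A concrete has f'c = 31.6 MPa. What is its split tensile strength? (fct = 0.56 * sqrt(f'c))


fct = 0.56 * sqrt(31.6)
= 0.56 * 5.621
= 3.148 MPa

3.148


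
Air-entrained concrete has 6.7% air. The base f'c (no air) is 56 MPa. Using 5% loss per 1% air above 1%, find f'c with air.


Strength loss = (6.7 - 1) * 5 = 28.5%
f'c = 56 * (1 - 28.5/100)
= 40.04 MPa

40.04


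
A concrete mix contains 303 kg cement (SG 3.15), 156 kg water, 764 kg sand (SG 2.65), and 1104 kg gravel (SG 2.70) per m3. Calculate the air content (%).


Vol cement = 303 / (3.15 * 1000) = 0.09619 m3
Vol water = 156 / 1000 = 0.156 m3
Vol sand = 764 / (2.65 * 1000) = 0.288302 m3
Vol gravel = 1104 / (2.70 * 1000) = 0.408889 m3
Total solid + water volume = 0.949381 m3
Air = (1 - 0.949381) * 100 = 5.06%

5.06


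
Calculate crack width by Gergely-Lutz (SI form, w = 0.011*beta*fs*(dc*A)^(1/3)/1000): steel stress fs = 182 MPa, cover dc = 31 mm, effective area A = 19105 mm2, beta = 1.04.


w = 0.011 * beta * fs * (dc * A)^(1/3) / 1000
= 0.011 * 1.04 * 182 * (31 * 19105)^(1/3) / 1000
= 0.175 mm

0.175


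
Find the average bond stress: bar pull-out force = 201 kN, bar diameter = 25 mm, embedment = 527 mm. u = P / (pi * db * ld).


u = P / (pi * db * ld)
= 201 * 1000 / (pi * 25 * 527)
= 4.856 MPa

4.856


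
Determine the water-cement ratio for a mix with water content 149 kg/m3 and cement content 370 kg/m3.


w/c = water / cement
w/c = 149 / 370 = 0.403

0.403


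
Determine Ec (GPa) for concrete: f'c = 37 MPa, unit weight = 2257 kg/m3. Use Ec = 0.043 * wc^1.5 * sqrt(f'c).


Ec = 0.043 * 2257^1.5 * sqrt(37) / 1000
= 28.05 GPa

28.05


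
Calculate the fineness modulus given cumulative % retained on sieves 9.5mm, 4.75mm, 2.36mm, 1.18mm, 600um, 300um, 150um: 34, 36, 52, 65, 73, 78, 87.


FM = sum(cumulative % retained) / 100
= 425 / 100
= 4.25

4.25


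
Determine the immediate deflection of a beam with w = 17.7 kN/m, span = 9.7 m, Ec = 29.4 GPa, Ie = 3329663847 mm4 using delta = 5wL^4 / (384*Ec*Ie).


Convert: L = 9.7 m = 9700 mm, Ec = 29.4 GPa = 29400 MPa
delta = 5 * 17.7 * 9700^4 / (384 * 29400 * 3329663847)
= 20.84 mm

20.84


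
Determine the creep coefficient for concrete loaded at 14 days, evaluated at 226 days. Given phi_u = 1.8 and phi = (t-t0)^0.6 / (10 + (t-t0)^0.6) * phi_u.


dt = 226 - 14 = 212
phi = 212^0.6 / (10 + 212^0.6) * 1.8
= 1.284

1.284


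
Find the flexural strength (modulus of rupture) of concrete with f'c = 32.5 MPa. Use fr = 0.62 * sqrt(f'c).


fr = 0.62 * sqrt(32.5)
= 3.535 MPa

3.535


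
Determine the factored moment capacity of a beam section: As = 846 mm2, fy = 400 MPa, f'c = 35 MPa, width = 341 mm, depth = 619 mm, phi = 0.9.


a = As * fy / (0.85 * f'c * b)
= 846 * 400 / (0.85 * 35 * 341)
= 33.3572 mm
Mn = As * fy * (d - a/2) / 10^6
= 203.8256 kN-m
phi*Mn = 0.9 * 203.8256 = 183.44 kN-m

183.44


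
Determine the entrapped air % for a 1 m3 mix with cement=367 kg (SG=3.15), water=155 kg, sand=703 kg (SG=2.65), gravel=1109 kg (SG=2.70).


Vol cement = 367 / (3.15 * 1000) = 0.116508 m3
Vol water = 155 / 1000 = 0.155 m3
Vol sand = 703 / (2.65 * 1000) = 0.265283 m3
Vol gravel = 1109 / (2.70 * 1000) = 0.410741 m3
Total solid + water volume = 0.947532 m3
Air = (1 - 0.947532) * 100 = 5.25%

5.25


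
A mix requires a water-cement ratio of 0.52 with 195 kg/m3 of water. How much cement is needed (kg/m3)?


Cement = water / (w/c)
= 195 / 0.52
= 375.0 kg/m3

375.0


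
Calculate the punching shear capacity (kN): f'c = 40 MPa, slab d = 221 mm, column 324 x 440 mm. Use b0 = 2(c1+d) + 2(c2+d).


b0 = 2*(324 + 221) + 2*(440 + 221) = 2412 mm
Vc = 0.33 * sqrt(40) * 2412 * 221 / 1000
= 1112.53 kN

1112.53


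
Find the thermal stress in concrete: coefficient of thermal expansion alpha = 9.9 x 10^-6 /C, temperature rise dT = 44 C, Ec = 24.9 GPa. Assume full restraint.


sigma = alpha * dT * Ec
= 9.9e-6 * 44 * 24.9 * 1000
= 10.846 MPa

10.846


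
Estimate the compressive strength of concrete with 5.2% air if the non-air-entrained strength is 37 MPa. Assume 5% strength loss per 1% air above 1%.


Strength loss = (5.2 - 1) * 5 = 21.0%
f'c = 37 * (1 - 21.0/100)
= 29.23 MPa

29.23


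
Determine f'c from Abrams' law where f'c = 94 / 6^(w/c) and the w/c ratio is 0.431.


f'c = 94 / 6^0.431
= 94 / 2.165
= 43.43 MPa

43.43


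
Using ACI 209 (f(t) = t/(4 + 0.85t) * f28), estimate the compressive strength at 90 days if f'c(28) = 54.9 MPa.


f(90) = 90 / (4 + 0.85 * 90) * 54.9
= 90 / 80.5 * 54.9
= 61.38 MPa

61.38


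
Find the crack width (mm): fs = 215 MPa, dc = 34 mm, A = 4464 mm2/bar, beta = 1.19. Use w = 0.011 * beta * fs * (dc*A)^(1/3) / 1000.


w = 0.011 * beta * fs * (dc * A)^(1/3) / 1000
= 0.011 * 1.19 * 215 * (34 * 4464)^(1/3) / 1000
= 0.15 mm

0.15


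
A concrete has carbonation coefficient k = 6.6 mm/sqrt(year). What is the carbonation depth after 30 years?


depth = k * sqrt(t)
= 6.6 * sqrt(30)
= 36.15 mm

36.15


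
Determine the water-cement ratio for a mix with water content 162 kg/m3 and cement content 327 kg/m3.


w/c = water / cement
w/c = 162 / 327 = 0.495

0.495


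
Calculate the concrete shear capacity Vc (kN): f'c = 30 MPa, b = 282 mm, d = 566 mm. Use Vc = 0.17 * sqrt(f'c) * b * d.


Vc = 0.17 * sqrt(30) * 282 * 566 / 1000
= 148.62 kN

148.62


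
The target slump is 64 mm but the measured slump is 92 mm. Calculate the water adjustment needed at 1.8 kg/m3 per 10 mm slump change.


Difference = 64 - 92 = -28 mm
Water adjustment = -28 * 1.8 / 10 = -5.0 kg/m3

-5.0


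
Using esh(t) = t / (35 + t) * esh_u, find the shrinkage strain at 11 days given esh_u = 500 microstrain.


esh(11) = 11 / (35 + 11) * 500
= 11 / 46 * 500
= 119.6 microstrain

119.6


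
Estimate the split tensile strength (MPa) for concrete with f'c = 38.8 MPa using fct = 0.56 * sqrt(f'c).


fct = 0.56 * sqrt(38.8)
= 0.56 * 6.229
= 3.488 MPa

3.488


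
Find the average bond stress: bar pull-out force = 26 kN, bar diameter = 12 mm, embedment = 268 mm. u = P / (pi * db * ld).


u = P / (pi * db * ld)
= 26 * 1000 / (pi * 12 * 268)
= 2.573 MPa

2.573


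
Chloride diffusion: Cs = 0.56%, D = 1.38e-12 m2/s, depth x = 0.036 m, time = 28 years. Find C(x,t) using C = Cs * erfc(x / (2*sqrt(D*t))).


t_seconds = 28 * 365.25 * 24 * 3600 = 883612800.0 s
arg = 0.036 / (2 * sqrt(1.38e-12 * 883612800.0))
= 0.5155
erfc(0.5155) = 0.466
C = 0.56 * 0.466 = 0.261%

0.261


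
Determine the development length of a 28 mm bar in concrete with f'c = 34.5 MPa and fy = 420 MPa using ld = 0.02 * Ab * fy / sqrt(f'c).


Ab = pi * 28^2 / 4 = 615.752 mm2
ld = 0.02 * 615.752 * 420 / sqrt(34.5)
= 880.6 mm

880.6


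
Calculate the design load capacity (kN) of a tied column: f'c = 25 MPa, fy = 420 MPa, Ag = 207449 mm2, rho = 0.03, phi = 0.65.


Ast = rho * Ag = 0.03 * 207449 = 6223.47 mm2
phi*Pn = 0.65 * 0.80 * (0.85 * 25 * (207449 - 6223.47) + 420 * 6223.47) / 1000
= 3582.75 kN

3582.75


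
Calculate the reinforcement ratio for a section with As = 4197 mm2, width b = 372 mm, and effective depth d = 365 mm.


rho = As / (b * d)
= 4197 / (372 * 365)
= 0.0309

0.0309


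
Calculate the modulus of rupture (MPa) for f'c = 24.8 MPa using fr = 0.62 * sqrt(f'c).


fr = 0.62 * sqrt(24.8)
= 3.088 MPa

3.088


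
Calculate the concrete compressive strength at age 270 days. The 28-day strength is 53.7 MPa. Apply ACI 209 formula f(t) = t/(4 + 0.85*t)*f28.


f(270) = 270 / (4 + 0.85 * 270) * 53.7
= 270 / 233.5 * 53.7
= 62.09 MPa

62.09


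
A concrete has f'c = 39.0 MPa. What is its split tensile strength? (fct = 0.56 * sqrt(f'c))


fct = 0.56 * sqrt(39.0)
= 0.56 * 6.245
= 3.497 MPa

3.497


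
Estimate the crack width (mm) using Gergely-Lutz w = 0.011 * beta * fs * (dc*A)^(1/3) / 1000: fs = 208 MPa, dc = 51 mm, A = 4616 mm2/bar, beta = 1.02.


w = 0.011 * beta * fs * (dc * A)^(1/3) / 1000
= 0.011 * 1.02 * 208 * (51 * 4616)^(1/3) / 1000
= 0.144 mm

0.144


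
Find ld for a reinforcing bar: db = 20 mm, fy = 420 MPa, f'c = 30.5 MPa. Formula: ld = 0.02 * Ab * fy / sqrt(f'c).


Ab = pi * 20^2 / 4 = 314.159 mm2
ld = 0.02 * 314.159 * 420 / sqrt(30.5)
= 477.8 mm

477.8


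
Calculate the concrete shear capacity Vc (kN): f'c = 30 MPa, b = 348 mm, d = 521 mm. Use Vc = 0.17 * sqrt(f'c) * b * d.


Vc = 0.17 * sqrt(30) * 348 * 521 / 1000
= 168.82 kN

168.82


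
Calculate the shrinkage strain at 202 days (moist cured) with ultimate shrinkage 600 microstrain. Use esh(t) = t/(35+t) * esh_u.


esh(202) = 202 / (35 + 202) * 600
= 202 / 237 * 600
= 511.4 microstrain

511.4


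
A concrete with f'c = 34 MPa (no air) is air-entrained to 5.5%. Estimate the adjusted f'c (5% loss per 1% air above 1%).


Strength loss = (5.5 - 1) * 5 = 22.5%
f'c = 34 * (1 - 22.5/100)
= 26.35 MPa

26.35


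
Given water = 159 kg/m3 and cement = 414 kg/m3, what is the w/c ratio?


w/c = water / cement
w/c = 159 / 414 = 0.384

0.384


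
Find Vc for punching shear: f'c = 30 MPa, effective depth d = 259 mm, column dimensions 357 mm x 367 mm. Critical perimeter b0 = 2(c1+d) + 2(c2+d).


b0 = 2*(357 + 259) + 2*(367 + 259) = 2484 mm
Vc = 0.33 * sqrt(30) * 2484 * 259 / 1000
= 1162.86 kN

1162.86


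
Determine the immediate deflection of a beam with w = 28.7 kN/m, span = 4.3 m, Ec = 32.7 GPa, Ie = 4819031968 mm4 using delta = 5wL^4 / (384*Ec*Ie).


Convert: L = 4.3 m = 4300 mm, Ec = 32.7 GPa = 32700 MPa
delta = 5 * 28.7 * 4300^4 / (384 * 32700 * 4819031968)
= 0.81 mm

0.81


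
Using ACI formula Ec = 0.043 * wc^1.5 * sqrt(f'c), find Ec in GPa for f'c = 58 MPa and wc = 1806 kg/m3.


Ec = 0.043 * 1806^1.5 * sqrt(58) / 1000
= 25.13 GPa

25.13


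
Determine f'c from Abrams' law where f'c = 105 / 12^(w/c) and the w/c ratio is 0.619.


f'c = 105 / 12^0.619
= 105 / 4.656
= 22.55 MPa

22.55


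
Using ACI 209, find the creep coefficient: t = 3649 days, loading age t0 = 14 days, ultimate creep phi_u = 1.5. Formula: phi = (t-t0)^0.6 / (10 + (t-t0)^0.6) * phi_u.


dt = 3649 - 14 = 3635
phi = 3635^0.6 / (10 + 3635^0.6) * 1.5
= 1.398

1.398


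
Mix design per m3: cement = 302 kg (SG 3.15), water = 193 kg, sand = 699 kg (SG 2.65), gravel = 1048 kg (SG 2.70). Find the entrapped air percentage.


Vol cement = 302 / (3.15 * 1000) = 0.095873 m3
Vol water = 193 / 1000 = 0.193 m3
Vol sand = 699 / (2.65 * 1000) = 0.263774 m3
Vol gravel = 1048 / (2.70 * 1000) = 0.388148 m3
Total solid + water volume = 0.940795 m3
Air = (1 - 0.940795) * 100 = 5.92%

5.92


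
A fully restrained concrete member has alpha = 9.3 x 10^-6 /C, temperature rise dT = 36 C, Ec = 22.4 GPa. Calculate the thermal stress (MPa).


sigma = alpha * dT * Ec
= 9.3e-6 * 36 * 22.4 * 1000
= 7.5 MPa

7.5


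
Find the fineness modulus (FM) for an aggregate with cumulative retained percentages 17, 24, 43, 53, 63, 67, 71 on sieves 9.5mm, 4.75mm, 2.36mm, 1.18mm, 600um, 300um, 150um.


FM = sum(cumulative % retained) / 100
= 338 / 100
= 3.38

3.38


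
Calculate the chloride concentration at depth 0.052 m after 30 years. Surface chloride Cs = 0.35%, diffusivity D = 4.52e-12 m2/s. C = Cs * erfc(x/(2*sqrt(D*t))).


t_seconds = 30 * 365.25 * 24 * 3600 = 946728000.0 s
arg = 0.052 / (2 * sqrt(4.52e-12 * 946728000.0))
= 0.3975
erfc(0.3975) = 0.5741
C = 0.35 * 0.5741 = 0.2009%

0.2009
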